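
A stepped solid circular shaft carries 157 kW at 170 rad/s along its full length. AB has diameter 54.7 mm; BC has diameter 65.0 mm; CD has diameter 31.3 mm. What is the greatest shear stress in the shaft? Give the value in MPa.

153 MPa

ω = 170 rad/s, so T = P/ω = 157×10³ / 170.0 = 923.5 N·m.
Under the same torque, τ_max = 16T/(πd³) is largest where d is smallest — segment CD (d = 31.3 mm).
τ_max = 16·923.5/(π·(0.0313)³) = 1.534×10^8 Pa.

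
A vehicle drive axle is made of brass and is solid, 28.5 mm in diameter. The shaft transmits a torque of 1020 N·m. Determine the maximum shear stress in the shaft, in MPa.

J = πd⁴/32 = π(0.0285)⁴/32 = 6.477×10^-8 m⁴.
τ_max = T·r/J = 1020 × 0.0143 / 6.477×10^-8 = 2.244×10^8 Pa.

224 MPa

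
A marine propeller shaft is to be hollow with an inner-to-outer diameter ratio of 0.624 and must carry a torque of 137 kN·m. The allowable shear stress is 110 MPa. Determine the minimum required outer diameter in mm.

196 mm

For a hollow shaft with d_i/d_o = 0.624: τ_max = 16T/(π d_o³ (1−k⁴)), so d_o = [16T/(π τ_allow (1−k⁴))]^(1/3) = [16·137000/(π·1.10×10^8·0.8484)]^(1/3) = 0.1955 m.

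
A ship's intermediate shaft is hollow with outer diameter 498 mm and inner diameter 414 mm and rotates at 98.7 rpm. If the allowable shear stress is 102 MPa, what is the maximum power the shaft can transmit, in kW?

J = π(d_o⁴ − d_i⁴)/32 = π(0.498⁴ − 0.414⁴)/32 = 3.154×10^-3 m⁴.
T_max = τ_allow·J/r = 1.02×10^8 × 3.154×10^-3 / 0.249 = 1.292e6 N·m.
ω = 2π·98.7/60 = 10.34 rad/s, so P_max = T_max·ω = 1.336×10^7 W.

13400 kW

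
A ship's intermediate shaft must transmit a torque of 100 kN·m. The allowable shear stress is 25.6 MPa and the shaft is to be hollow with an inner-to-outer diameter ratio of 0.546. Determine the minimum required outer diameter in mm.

280 mm

For a hollow shaft with d_i/d_o = 0.546: τ_max = 16T/(π d_o³ (1−k⁴)), so d_o = [16T/(π τ_allow (1−k⁴))]^(1/3) = [16·100000/(π·2.56×10^7·0.9111)]^(1/3) = 0.2795 m.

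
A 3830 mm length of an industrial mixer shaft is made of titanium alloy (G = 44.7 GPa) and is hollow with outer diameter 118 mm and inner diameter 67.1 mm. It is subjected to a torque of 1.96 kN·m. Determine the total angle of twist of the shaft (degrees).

0.565°

J = π(d_o⁴ − d_i⁴)/32 = π(0.118⁴ − 0.0671⁴)/32 = 1.704×10^-5 m⁴.
θ = T·L/(G·J) = 1960 × 3.83 / (44.7×10⁹ × 1.704×10^-5) = 9.853×10^-3 rad.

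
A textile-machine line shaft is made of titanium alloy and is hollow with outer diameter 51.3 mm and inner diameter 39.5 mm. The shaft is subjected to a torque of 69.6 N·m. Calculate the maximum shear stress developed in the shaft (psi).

J = π(d_o⁴ − d_i⁴)/32 = π(0.0513⁴ − 0.0395⁴)/32 = 4.409×10^-7 m⁴.
τ_max = T·r/J = 69.60 × 0.0256 / 4.409×10^-7 = 4.049×10^6 Pa.

587 psi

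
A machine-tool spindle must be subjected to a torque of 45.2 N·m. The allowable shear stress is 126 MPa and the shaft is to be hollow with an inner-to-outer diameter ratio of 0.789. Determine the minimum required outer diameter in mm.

14.4 mm

For a hollow shaft with d_i/d_o = 0.789: τ_max = 16T/(π d_o³ (1−k⁴)), so d_o = [16T/(π τ_allow (1−k⁴))]^(1/3) = [16·45.20/(π·1.26×10^8·0.6125)]^(1/3) = 0.01440 m.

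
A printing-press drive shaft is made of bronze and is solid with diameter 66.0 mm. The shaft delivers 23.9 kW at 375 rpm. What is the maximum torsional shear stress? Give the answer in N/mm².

ω = 2π·375/60 = 39.27 rad/s, so T = P/ω = 23.9×10³ / 39.27 = 608.6 N·m.
J = πd⁴/32 = π(0.0660)⁴/32 = 1.863×10^-6 m⁴.
τ_max = T·r/J = 608.6 × 0.0330 / 1.863×10^-6 = 1.078×10^7 Pa.

10.8 N/mm²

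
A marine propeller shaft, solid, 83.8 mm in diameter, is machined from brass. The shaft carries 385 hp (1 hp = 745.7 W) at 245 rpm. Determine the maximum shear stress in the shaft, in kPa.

ω = 2π·245/60 = 25.66 rad/s, so T = P/ω = 385×745.7 / 25.66 = 11190 N·m.
J = πd⁴/32 = π(0.0838)⁴/32 = 4.841×10^-6 m⁴.
τ_max = T·r/J = 11190 × 0.0419 / 4.841×10^-6 = 9.684×10^7 Pa.

96800 kPa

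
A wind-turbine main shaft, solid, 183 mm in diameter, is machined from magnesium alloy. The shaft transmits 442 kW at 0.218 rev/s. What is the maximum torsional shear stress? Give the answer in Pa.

ω = 2π·0.218 = 1.370 rad/s, so T = P/ω = 442×10³ / 1.370 = 322700 N·m.
J = πd⁴/32 = π(0.183)⁴/32 = 1.101×10^-4 m⁴.
τ_max = T·r/J = 322700 × 0.0915 / 1.101×10^-4 = 2.682×10^8 Pa.

2.68e8 Pa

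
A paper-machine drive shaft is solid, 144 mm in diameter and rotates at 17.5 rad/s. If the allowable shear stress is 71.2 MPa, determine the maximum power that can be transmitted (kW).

J = πd⁴/32 = π(0.144)⁴/32 = 4.221×10^-5 m⁴.
T_max = τ_allow·J/r = 7.12×10^7 × 4.221×10^-5 / 0.0720 = 41740 N·m.
ω = 17.5 rad/s, so P_max = T_max·ω = 7.305×10^5 W.

731 kW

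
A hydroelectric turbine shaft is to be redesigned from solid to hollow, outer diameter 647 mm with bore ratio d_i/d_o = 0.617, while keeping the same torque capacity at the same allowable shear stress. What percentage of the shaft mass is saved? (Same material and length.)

Equal τ_max and T ⇒ the solid shaft needs d_s³ = d_o³(1−k⁴), so d_s = 647·(1−0.617⁴)^(1/3) = 614.1 mm.
Area ratio A_h/A_s = d_o²(1−k²)/d_s² = (1−k²)/(1−k⁴)^(2/3) = 0.6874.
Mass saving = 1 − 0.6874 = 31.3 %.

31.3 %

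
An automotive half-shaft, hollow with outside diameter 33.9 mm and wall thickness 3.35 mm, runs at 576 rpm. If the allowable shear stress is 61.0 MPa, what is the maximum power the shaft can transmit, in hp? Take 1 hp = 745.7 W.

J = π(d_o⁴ − d_i⁴)/32 = π(0.0339⁴ − 0.0272⁴)/32 = 7.592×10^-8 m⁴.
T_max = τ_allow·J/r = 6.10×10^7 × 7.592×10^-8 / 0.0169 = 273.2 N·m.
ω = 2π·576/60 = 60.32 rad/s, so P_max = T_max·ω = 1.648×10^4 W.

22.1 hp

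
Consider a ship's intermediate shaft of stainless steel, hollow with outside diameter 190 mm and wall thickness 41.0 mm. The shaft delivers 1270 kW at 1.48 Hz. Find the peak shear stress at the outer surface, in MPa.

113 MPa

ω = 2π·1.48 = 9.299 rad/s, so T = P/ω = 1270×10³ / 9.299 = 136600 N·m.
J = π(d_o⁴ − d_i⁴)/32 = π(0.190⁴ − 0.108⁴)/32 = 1.146×10^-4 m⁴.
τ_max = T·r/J = 136600 × 0.0950 / 1.146×10^-4 = 1.132×10^8 Pa.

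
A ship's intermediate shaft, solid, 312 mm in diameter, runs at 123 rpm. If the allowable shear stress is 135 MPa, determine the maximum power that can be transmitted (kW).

10400 kW

J = πd⁴/32 = π(0.312)⁴/32 = 9.303×10^-4 m⁴.
T_max = τ_allow·J/r = 1.35×10^8 × 9.303×10^-4 / 0.156 = 805100 N·m.
ω = 2π·123/60 = 12.88 rad/s, so P_max = T_max·ω = 1.037×10^7 W.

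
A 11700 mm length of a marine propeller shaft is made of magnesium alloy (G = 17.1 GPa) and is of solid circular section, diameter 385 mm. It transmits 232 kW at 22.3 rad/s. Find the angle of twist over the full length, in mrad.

3.30 mrad

ω = 22.3 rad/s, so T = P/ω = 232×10³ / 22.30 = 10400 N·m.
J = πd⁴/32 = π(0.385)⁴/32 = 2.157×10^-3 m⁴.
θ = T·L/(G·J) = 10400 × 11.7 / (17.1×10⁹ × 2.157×10^-3) = 3.300×10^-3 rad.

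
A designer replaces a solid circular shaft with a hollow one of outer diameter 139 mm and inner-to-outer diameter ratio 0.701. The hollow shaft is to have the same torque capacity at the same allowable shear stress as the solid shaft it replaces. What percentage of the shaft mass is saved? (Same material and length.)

Equal τ_max and T ⇒ the solid shaft needs d_s³ = d_o³(1−k⁴), so d_s = 139·(1−0.701⁴)^(1/3) = 126.8 mm.
Area ratio A_h/A_s = d_o²(1−k²)/d_s² = (1−k²)/(1−k⁴)^(2/3) = 0.6115.
Mass saving = 1 − 0.6115 = 38.9 %.

38.9 %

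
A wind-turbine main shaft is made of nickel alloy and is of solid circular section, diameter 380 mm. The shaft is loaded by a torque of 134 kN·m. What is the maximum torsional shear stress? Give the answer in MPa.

J = πd⁴/32 = π(0.380)⁴/32 = 2.047×10^-3 m⁴.
τ_max = T·r/J = 134000 × 0.190 / 2.047×10^-3 = 1.244×10^7 Pa.

12.4 MPa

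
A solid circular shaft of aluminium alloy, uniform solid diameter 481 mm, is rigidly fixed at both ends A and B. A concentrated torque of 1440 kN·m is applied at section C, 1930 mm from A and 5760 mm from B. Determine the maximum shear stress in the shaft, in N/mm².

With uniform GJ and both ends fixed, compatibility θ_AC = θ_CB gives T_A·a = T_B·b, together with T_A + T_B = T₀.
T_A = T₀·b/(a+b) = 1.440e6·5760/7690 = 1.079e6 N·m; T_B = 361400 N·m.
τ in each portion: τ_AC = 4.94×10^7 Pa, τ_CB = 1.65×10^7 Pa; maximum is in AC.
τ_max = T_AC·r/J = 1.079e6·0.240/5.26×10^-3 = 4.936×10^7 Pa.

49.4 N/mm²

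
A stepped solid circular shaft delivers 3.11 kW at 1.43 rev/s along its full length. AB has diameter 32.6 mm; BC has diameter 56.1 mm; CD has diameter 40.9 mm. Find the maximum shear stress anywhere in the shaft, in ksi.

7.38 ksi

ω = 2π·1.43 = 8.985 rad/s, so T = P/ω = 3.11×10³ / 8.985 = 346.1 N·m.
Under the same torque, τ_max = 16T/(πd³) is largest where d is smallest — segment AB (d = 32.6 mm).
τ_max = 16·346.1/(π·(0.0326)³) = 5.088×10^7 Pa.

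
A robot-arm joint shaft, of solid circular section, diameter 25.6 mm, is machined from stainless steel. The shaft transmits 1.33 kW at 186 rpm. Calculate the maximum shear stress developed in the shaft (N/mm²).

20.7 N/mm²

ω = 2π·186/60 = 19.48 rad/s, so T = P/ω = 1.33×10³ / 19.48 = 68.28 N·m.
J = πd⁴/32 = π(0.0256)⁴/32 = 4.217×10^-8 m⁴.
τ_max = T·r/J = 68.28 × 0.0128 / 4.217×10^-8 = 2.073×10^7 Pa.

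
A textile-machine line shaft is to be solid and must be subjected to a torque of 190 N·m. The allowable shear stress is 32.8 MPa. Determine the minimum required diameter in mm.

30.9 mm

For a solid shaft τ_max = 16T/(πd³), so d = (16T/(π τ_allow))^(1/3) = (16·190.0/(π·3.28×10^7))^(1/3) = 0.03090 m.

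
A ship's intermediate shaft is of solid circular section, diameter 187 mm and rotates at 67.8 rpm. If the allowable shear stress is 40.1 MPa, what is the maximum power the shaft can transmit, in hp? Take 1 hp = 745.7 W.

490 hp

J = πd⁴/32 = π(0.187)⁴/32 = 1.201×10^-4 m⁴.
T_max = τ_allow·J/r = 4.01×10^7 × 1.201×10^-4 / 0.0935 = 51490 N·m.
ω = 2π·67.8/60 = 7.100 rad/s, so P_max = T_max·ω = 3.656×10^5 W.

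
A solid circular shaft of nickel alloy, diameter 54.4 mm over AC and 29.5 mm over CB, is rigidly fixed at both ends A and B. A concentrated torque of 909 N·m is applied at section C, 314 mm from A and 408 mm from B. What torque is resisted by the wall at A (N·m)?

Compatibility: T_A·a/J_AC = T_B·b/J_CB with T_A + T_B = T₀.
J_AC = 8.60×10^-7 m⁴, J_CB = 7.44×10^-8 m⁴, so T_A = T₀·(J_AC/a)/((J_AC/a)+(J_CB/b)) = 852.3 N·m, T_B = 56.72 N·m.

852 N·m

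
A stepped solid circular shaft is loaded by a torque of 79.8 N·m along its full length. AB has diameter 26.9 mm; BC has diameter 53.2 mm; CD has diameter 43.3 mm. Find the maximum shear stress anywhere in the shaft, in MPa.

20.9 MPa

Under the same torque, τ_max = 16T/(πd³) is largest where d is smallest — segment AB (d = 26.9 mm).
τ_max = 16·79.80/(π·(0.0269)³) = 2.088×10^7 Pa.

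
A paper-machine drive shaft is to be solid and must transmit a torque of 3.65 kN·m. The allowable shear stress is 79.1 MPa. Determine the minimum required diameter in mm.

For a solid shaft τ_max = 16T/(πd³), so d = (16T/(π τ_allow))^(1/3) = (16·3650/(π·7.91×10^7))^(1/3) = 0.06171 m.

61.7 mm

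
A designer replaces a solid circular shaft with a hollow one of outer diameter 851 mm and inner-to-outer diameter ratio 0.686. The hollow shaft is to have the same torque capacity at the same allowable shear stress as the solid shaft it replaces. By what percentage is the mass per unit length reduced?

Equal τ_max and T ⇒ the solid shaft needs d_s³ = d_o³(1−k⁴), so d_s = 851·(1−0.686⁴)^(1/3) = 782.9 mm.
Area ratio A_h/A_s = d_o²(1−k²)/d_s² = (1−k²)/(1−k⁴)^(2/3) = 0.6256.
Mass saving = 1 − 0.6256 = 37.4 %.

37.4 %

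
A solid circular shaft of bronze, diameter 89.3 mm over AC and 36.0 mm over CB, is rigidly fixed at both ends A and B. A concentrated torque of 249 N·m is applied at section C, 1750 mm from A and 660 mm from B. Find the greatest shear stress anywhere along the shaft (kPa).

1780 kPa

Compatibility: T_A·a/J_AC = T_B·b/J_CB with T_A + T_B = T₀.
J_AC = 6.24×10^-6 m⁴, J_CB = 1.65×10^-7 m⁴, so T_A = T₀·(J_AC/a)/((J_AC/a)+(J_CB/b)) = 232.7 N·m, T_B = 16.30 N·m.
τ in each portion: τ_AC = 1.66×10^6 Pa, τ_CB = 1.78×10^6 Pa; maximum is in CB.
τ_max = T_CB·r/J = 16.30·0.0180/1.65×10^-7 = 1.779×10^6 Pa.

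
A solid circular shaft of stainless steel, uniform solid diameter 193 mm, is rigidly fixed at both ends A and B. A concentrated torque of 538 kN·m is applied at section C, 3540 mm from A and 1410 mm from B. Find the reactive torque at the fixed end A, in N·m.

153000 N·m

With uniform GJ and both ends fixed, compatibility θ_AC = θ_CB gives T_A·a = T_B·b, together with T_A + T_B = T₀.
T_A = T₀·b/(a+b) = 538000·1410/4950 = 153200 N·m; T_B = 384800 N·m.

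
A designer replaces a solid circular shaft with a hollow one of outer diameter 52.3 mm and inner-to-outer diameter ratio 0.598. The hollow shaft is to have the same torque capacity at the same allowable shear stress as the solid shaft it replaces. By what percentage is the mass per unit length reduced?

Equal τ_max and T ⇒ the solid shaft needs d_s³ = d_o³(1−k⁴), so d_s = 52.3·(1−0.598⁴)^(1/3) = 49.97 mm.
Area ratio A_h/A_s = d_o²(1−k²)/d_s² = (1−k²)/(1−k⁴)^(2/3) = 0.7038.
Mass saving = 1 − 0.7038 = 29.6 %.

29.6 %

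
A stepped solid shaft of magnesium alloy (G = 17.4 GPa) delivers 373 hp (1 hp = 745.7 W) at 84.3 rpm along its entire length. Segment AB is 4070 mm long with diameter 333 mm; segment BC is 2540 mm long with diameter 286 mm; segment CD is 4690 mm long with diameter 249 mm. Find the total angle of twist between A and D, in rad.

0.0356 rad

ω = 2π·84.3/60 = 8.828 rad/s, so T = P/ω = 373×745.7 / 8.828 = 31510 N·m.
J_AB = π(0.333)⁴/32 = 1.21×10^-3 m⁴; J_BC = π(0.286)⁴/32 = 6.57×10^-4 m⁴; J_CD = π(0.249)⁴/32 = 3.77×10^-4 m⁴.
θ = (T/G)·Σ L_i/J_i = (31510/17.4×10⁹)·(4.07/1.21×10^-3 + 2.54/6.57×10^-4 + 4.69/3.77×10^-4) = 0.03561 rad.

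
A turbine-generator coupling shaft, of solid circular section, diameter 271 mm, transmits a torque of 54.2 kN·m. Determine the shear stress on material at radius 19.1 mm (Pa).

J = πd⁴/32 = π(0.271)⁴/32 = 5.295×10^-4 m⁴.
Shear stress varies linearly with radius: τ = T·r/J = 54200 × 0.0191 / 5.295×10^-4 = 1.955×10^6 Pa.

1.96e6 Pa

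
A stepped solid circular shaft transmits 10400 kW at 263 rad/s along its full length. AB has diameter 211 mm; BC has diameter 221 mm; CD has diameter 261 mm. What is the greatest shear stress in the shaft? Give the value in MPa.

21.4 MPa

ω = 263 rad/s, so T = P/ω = 10400×10³ / 263.0 = 39540 N·m.
Under the same torque, τ_max = 16T/(πd³) is largest where d is smallest — segment AB (d = 211 mm).
τ_max = 16·39540/(π·(0.211)³) = 2.144×10^7 Pa.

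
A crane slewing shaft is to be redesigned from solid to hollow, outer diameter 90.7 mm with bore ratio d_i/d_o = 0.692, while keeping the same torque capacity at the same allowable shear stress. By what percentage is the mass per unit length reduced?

Equal τ_max and T ⇒ the solid shaft needs d_s³ = d_o³(1−k⁴), so d_s = 90.7·(1−0.692⁴)^(1/3) = 83.16 mm.
Area ratio A_h/A_s = d_o²(1−k²)/d_s² = (1−k²)/(1−k⁴)^(2/3) = 0.6200.
Mass saving = 1 − 0.6200 = 38.0 %.

38.0 %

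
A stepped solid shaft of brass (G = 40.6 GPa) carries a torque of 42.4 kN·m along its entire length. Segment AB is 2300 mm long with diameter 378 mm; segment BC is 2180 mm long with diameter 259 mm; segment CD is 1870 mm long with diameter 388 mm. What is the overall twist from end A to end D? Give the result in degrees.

J_AB = π(0.378)⁴/32 = 2.00×10^-3 m⁴; J_BC = π(0.259)⁴/32 = 4.42×10^-4 m⁴; J_CD = π(0.388)⁴/32 = 2.22×10^-3 m⁴.
θ = (T/G)·Σ L_i/J_i = (42400/40.6×10⁹)·(2.30/2.00×10^-3 + 2.18/4.42×10^-4 + 1.87/2.22×10^-3) = 7.230×10^-3 rad.

0.414°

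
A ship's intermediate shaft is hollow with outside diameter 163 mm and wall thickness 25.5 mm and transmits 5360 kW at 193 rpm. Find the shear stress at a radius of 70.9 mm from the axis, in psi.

ω = 2π·193/60 = 20.21 rad/s, so T = P/ω = 5360×10³ / 20.21 = 265200 N·m.
J = π(d_o⁴ − d_i⁴)/32 = π(0.163⁴ − 0.112⁴)/32 = 5.385×10^-5 m⁴.
Shear stress varies linearly with radius: τ = T·r/J = 265200 × 0.0709 / 5.385×10^-5 = 3.491×10^8 Pa.

50600 psi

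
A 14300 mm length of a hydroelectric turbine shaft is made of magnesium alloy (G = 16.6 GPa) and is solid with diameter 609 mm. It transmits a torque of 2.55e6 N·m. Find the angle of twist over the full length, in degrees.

9.32°

J = πd⁴/32 = π(0.609)⁴/32 = 0.01350 m⁴.
θ = T·L/(G·J) = 2.550e6 × 14.3 / (16.6×10⁹ × 0.01350) = 0.1627 rad.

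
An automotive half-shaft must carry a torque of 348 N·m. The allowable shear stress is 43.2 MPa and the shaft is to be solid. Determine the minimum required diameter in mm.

34.5 mm

For a solid shaft τ_max = 16T/(πd³), so d = (16T/(π τ_allow))^(1/3) = (16·348.0/(π·4.32×10^7))^(1/3) = 0.03449 m.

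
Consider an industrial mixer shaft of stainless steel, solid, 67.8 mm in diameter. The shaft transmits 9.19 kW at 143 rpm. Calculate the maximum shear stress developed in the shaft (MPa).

10.0 MPa

ω = 2π·143/60 = 14.97 rad/s, so T = P/ω = 9.19×10³ / 14.97 = 613.7 N·m.
J = πd⁴/32 = π(0.0678)⁴/32 = 2.075×10^-6 m⁴.
τ_max = T·r/J = 613.7 × 0.0339 / 2.075×10^-6 = 1.003×10^7 Pa.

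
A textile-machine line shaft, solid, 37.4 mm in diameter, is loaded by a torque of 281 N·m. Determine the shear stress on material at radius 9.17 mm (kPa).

13400 kPa

J = πd⁴/32 = π(0.0374)⁴/32 = 1.921×10^-7 m⁴.
Shear stress varies linearly with radius: τ = T·r/J = 281.0 × 0.00917 / 1.921×10^-7 = 1.341×10^7 Pa.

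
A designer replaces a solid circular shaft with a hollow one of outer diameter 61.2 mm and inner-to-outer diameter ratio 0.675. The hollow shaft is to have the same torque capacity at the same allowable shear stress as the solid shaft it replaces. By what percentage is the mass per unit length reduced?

Equal τ_max and T ⇒ the solid shaft needs d_s³ = d_o³(1−k⁴), so d_s = 61.2·(1−0.675⁴)^(1/3) = 56.63 mm.
Area ratio A_h/A_s = d_o²(1−k²)/d_s² = (1−k²)/(1−k⁴)^(2/3) = 0.6357.
Mass saving = 1 − 0.6357 = 36.4 %.

36.4 %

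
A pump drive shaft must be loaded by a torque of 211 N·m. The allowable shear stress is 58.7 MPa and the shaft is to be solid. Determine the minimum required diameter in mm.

For a solid shaft τ_max = 16T/(πd³), so d = (16T/(π τ_allow))^(1/3) = (16·211.0/(π·5.87×10^7))^(1/3) = 0.02636 m.

26.4 mm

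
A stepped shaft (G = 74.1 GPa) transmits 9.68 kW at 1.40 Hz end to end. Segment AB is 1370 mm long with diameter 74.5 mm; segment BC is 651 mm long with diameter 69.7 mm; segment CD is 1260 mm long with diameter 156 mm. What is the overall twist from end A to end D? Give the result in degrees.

ω = 2π·1.40 = 8.796 rad/s, so T = P/ω = 9.68×10³ / 8.796 = 1100 N·m.
J_AB = π(0.0745)⁴/32 = 3.02×10^-6 m⁴; J_BC = π(0.0697)⁴/32 = 2.32×10^-6 m⁴; J_CD = π(0.156)⁴/32 = 5.81×10^-5 m⁴.
θ = (T/G)·Σ L_i/J_i = (1100/74.1×10⁹)·(1.37/3.02×10^-6 + 0.651/2.32×10^-6 + 1.26/5.81×10^-5) = 0.01122 rad.

0.643°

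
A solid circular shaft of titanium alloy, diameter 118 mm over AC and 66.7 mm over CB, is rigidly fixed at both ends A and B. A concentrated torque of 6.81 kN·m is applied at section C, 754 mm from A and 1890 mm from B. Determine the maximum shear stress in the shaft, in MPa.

Compatibility: T_A·a/J_AC = T_B·b/J_CB with T_A + T_B = T₀.
J_AC = 1.90×10^-5 m⁴, J_CB = 1.94×10^-6 m⁴, so T_A = T₀·(J_AC/a)/((J_AC/a)+(J_CB/b)) = 6544 N·m, T_B = 266.5 N·m.
τ in each portion: τ_AC = 2.03×10^7 Pa, τ_CB = 4.57×10^6 Pa; maximum is in AC.
τ_max = T_AC·r/J = 6544·0.0590/1.90×10^-5 = 2.028×10^7 Pa.

20.3 MPa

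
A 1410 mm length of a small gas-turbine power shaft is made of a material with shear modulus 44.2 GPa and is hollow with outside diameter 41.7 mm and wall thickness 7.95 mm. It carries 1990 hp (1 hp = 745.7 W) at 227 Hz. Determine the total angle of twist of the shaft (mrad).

131 mrad

ω = 2π·227 = 1426 rad/s, so T = P/ω = 1990×745.7 / 1426 = 1040 N·m.
J = π(d_o⁴ − d_i⁴)/32 = π(0.0417⁴ − 0.0258⁴)/32 = 2.534×10^-7 m⁴.
θ = T·L/(G·J) = 1040 × 1.41 / (44.2×10⁹ × 2.534×10^-7) = 0.1310 rad.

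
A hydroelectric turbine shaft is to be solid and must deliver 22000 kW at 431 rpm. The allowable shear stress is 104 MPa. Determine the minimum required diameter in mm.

288 mm

ω = 2π·431/60 = 45.13 rad/s, so T = P/ω = 22000×10³ / 45.13 = 487400 N·m.
For a solid shaft τ_max = 16T/(πd³), so d = (16T/(π τ_allow))^(1/3) = (16·487400/(π·1.04×10^8))^(1/3) = 0.2879 m.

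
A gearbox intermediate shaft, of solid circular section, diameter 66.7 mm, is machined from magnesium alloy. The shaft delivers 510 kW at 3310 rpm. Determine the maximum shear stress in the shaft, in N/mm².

25.3 N/mm²

ω = 2π·3310/60 = 346.6 rad/s, so T = P/ω = 510×10³ / 346.6 = 1471 N·m.
J = πd⁴/32 = π(0.0667)⁴/32 = 1.943×10^-6 m⁴.
τ_max = T·r/J = 1471 × 0.0334 / 1.943×10^-6 = 2.525×10^7 Pa.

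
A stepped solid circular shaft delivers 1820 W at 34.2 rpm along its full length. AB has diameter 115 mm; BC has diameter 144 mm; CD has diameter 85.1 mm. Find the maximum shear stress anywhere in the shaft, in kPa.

4200 kPa

ω = 2π·34.2/60 = 3.581 rad/s, so T = P/ω = 1820 / 3.581 = 508.2 N·m.
Under the same torque, τ_max = 16T/(πd³) is largest where d is smallest — segment CD (d = 85.1 mm).
τ_max = 16·508.2/(π·(0.0851)³) = 4.200×10^6 Pa.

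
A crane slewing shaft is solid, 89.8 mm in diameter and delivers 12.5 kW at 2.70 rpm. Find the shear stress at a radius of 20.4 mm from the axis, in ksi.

20.5 ksi

ω = 2π·2.70/60 = 0.2827 rad/s, so T = P/ω = 12.5×10³ / 0.2827 = 44210 N·m.
J = πd⁴/32 = π(0.0898)⁴/32 = 6.384×10^-6 m⁴.
Shear stress varies linearly with radius: τ = T·r/J = 44210 × 0.0204 / 6.384×10^-6 = 1.413×10^8 Pa.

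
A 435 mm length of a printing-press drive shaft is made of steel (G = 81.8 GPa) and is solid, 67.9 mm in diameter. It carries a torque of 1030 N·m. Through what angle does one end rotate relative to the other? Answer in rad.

J = πd⁴/32 = π(0.0679)⁴/32 = 2.087×10^-6 m⁴.
θ = T·L/(G·J) = 1030 × 0.435 / (81.8×10⁹ × 2.087×10^-6) = 2.625×10^-3 rad.

0.00262 rad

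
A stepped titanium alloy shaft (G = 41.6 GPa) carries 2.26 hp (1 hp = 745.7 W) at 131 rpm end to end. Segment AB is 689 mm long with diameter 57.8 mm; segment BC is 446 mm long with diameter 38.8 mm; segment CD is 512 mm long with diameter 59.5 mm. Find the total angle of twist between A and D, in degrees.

0.516°

ω = 2π·131/60 = 13.72 rad/s, so T = P/ω = 2.26×745.7 / 13.72 = 122.8 N·m.
J_AB = π(0.0578)⁴/32 = 1.10×10^-6 m⁴; J_BC = π(0.0388)⁴/32 = 2.22×10^-7 m⁴; J_CD = π(0.0595)⁴/32 = 1.23×10^-6 m⁴.
θ = (T/G)·Σ L_i/J_i = (122.8/41.6×10⁹)·(0.689/1.10×10^-6 + 0.446/2.22×10^-7 + 0.512/1.23×10^-6) = 9.005×10^-3 rad.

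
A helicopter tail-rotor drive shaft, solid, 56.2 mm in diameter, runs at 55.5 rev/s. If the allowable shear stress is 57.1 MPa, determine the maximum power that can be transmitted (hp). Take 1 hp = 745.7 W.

931 hp

J = πd⁴/32 = π(0.0562)⁴/32 = 9.794×10^-7 m⁴.
T_max = τ_allow·J/r = 5.71×10^7 × 9.794×10^-7 / 0.0281 = 1990 N·m.
ω = 2π·55.5 = 348.7 rad/s, so P_max = T_max·ω = 6.940×10^5 W.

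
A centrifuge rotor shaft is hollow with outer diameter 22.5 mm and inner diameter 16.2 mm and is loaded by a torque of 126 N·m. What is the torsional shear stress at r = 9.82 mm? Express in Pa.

6.72e7 Pa

J = π(d_o⁴ − d_i⁴)/32 = π(0.0225⁴ − 0.0162⁴)/32 = 1.840×10^-8 m⁴.
Shear stress varies linearly with radius: τ = T·r/J = 126.0 × 0.00982 / 1.840×10^-8 = 6.725×10^7 Pa.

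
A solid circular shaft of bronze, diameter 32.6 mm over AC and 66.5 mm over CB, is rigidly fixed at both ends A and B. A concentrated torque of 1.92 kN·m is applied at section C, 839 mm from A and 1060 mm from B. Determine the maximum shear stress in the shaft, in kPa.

Compatibility: T_A·a/J_AC = T_B·b/J_CB with T_A + T_B = T₀.
J_AC = 1.11×10^-7 m⁴, J_CB = 1.92×10^-6 m⁴, so T_A = T₀·(J_AC/a)/((J_AC/a)+(J_CB/b)) = 130.6 N·m, T_B = 1789 N·m.
τ in each portion: τ_AC = 1.92×10^7 Pa, τ_CB = 3.10×10^7 Pa; maximum is in CB.
τ_max = T_CB·r/J = 1789·0.0333/1.92×10^-6 = 3.099×10^7 Pa.

31000 kPa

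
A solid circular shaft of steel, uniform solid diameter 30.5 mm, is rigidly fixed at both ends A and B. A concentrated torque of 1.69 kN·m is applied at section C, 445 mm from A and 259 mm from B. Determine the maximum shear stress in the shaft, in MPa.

192 MPa

With uniform GJ and both ends fixed, compatibility θ_AC = θ_CB gives T_A·a = T_B·b, together with T_A + T_B = T₀.
T_A = T₀·b/(a+b) = 1690·259/704.0 = 621.7 N·m; T_B = 1068 N·m.
τ in each portion: τ_AC = 1.12×10^8 Pa, τ_CB = 1.92×10^8 Pa; maximum is in CB.
τ_max = T_CB·r/J = 1068·0.0152/8.50×10^-8 = 1.918×10^8 Pa.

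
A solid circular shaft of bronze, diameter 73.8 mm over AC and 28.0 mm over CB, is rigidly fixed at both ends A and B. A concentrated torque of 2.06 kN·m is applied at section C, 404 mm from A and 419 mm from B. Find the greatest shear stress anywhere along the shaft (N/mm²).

25.6 N/mm²

Compatibility: T_A·a/J_AC = T_B·b/J_CB with T_A + T_B = T₀.
J_AC = 2.91×10^-6 m⁴, J_CB = 6.03×10^-8 m⁴, so T_A = T₀·(J_AC/a)/((J_AC/a)+(J_CB/b)) = 2020 N·m, T_B = 40.35 N·m.
τ in each portion: τ_AC = 2.56×10^7 Pa, τ_CB = 9.36×10^6 Pa; maximum is in AC.
τ_max = T_AC·r/J = 2020·0.0369/2.91×10^-6 = 2.559×10^7 Pa.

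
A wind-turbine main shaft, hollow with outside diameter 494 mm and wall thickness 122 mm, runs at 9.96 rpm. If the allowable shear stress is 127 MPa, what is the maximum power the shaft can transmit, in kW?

2930 kW

J = π(d_o⁴ − d_i⁴)/32 = π(0.494⁴ − 0.250⁴)/32 = 5.463×10^-3 m⁴.
T_max = τ_allow·J/r = 1.27×10^8 × 5.463×10^-3 / 0.247 = 2.809e6 N·m.
ω = 2π·9.96/60 = 1.043 rad/s, so P_max = T_max·ω = 2.930×10^6 W.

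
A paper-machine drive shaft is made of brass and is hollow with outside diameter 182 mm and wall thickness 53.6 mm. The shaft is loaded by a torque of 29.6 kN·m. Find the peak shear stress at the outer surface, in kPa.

25700 kPa

J = π(d_o⁴ − d_i⁴)/32 = π(0.182⁴ − 0.0748⁴)/32 = 1.046×10^-4 m⁴.
τ_max = T·r/J = 29600 × 0.0910 / 1.046×10^-4 = 2.574×10^7 Pa.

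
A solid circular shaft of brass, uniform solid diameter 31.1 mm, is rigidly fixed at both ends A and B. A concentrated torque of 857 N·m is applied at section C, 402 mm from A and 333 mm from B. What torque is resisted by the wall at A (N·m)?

388 N·m

With uniform GJ and both ends fixed, compatibility θ_AC = θ_CB gives T_A·a = T_B·b, together with T_A + T_B = T₀.
T_A = T₀·b/(a+b) = 857.0·333/735.0 = 388.3 N·m; T_B = 468.7 N·m.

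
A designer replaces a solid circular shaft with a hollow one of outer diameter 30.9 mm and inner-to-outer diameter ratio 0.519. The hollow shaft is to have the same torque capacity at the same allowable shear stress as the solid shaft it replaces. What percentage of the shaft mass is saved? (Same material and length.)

23.2 %

Equal τ_max and T ⇒ the solid shaft needs d_s³ = d_o³(1−k⁴), so d_s = 30.9·(1−0.519⁴)^(1/3) = 30.13 mm.
Area ratio A_h/A_s = d_o²(1−k²)/d_s² = (1−k²)/(1−k⁴)^(2/3) = 0.7683.
Mass saving = 1 − 0.7683 = 23.2 %.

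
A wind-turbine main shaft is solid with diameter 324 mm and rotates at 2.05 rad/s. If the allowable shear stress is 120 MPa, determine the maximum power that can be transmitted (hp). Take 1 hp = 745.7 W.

2200 hp

J = πd⁴/32 = π(0.324)⁴/32 = 1.082×10^-3 m⁴.
T_max = τ_allow·J/r = 1.20×10^8 × 1.082×10^-3 / 0.162 = 801400 N·m.
ω = 2.05 rad/s, so P_max = T_max·ω = 1.643×10^6 W.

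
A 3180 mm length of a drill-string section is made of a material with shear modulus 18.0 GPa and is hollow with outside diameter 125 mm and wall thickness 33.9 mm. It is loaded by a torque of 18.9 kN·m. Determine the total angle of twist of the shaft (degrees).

J = π(d_o⁴ − d_i⁴)/32 = π(0.125⁴ − 0.0572⁴)/32 = 2.292×10^-5 m⁴.
θ = T·L/(G·J) = 18900 × 3.18 / (18.0×10⁹ × 2.292×10^-5) = 0.1457 rad.

8.35°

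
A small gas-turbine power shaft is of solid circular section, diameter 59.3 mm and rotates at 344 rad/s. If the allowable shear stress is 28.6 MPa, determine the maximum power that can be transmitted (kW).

403 kW

J = πd⁴/32 = π(0.0593)⁴/32 = 1.214×10^-6 m⁴.
T_max = τ_allow·J/r = 2.86×10^7 × 1.214×10^-6 / 0.0296 = 1171 N·m.
ω = 344 rad/s, so P_max = T_max·ω = 4.028×10^5 W.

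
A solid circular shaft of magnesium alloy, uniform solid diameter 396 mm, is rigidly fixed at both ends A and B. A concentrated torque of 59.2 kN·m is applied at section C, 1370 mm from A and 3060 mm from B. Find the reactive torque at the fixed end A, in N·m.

With uniform GJ and both ends fixed, compatibility θ_AC = θ_CB gives T_A·a = T_B·b, together with T_A + T_B = T₀.
T_A = T₀·b/(a+b) = 59200·3060/4430 = 40890 N·m; T_B = 18310 N·m.

40900 N·m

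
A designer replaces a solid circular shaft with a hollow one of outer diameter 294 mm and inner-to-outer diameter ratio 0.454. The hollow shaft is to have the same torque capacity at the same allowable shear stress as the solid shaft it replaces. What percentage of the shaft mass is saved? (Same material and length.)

18.3 %

Equal τ_max and T ⇒ the solid shaft needs d_s³ = d_o³(1−k⁴), so d_s = 294·(1−0.454⁴)^(1/3) = 289.8 mm.
Area ratio A_h/A_s = d_o²(1−k²)/d_s² = (1−k²)/(1−k⁴)^(2/3) = 0.8172.
Mass saving = 1 − 0.8172 = 18.3 %.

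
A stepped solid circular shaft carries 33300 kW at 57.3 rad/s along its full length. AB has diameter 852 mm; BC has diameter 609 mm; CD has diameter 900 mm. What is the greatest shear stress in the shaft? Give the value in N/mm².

ω = 57.3 rad/s, so T = P/ω = 33300×10³ / 57.30 = 581200 N·m.
Under the same torque, τ_max = 16T/(πd³) is largest where d is smallest — segment BC (d = 609 mm).
τ_max = 16·581200/(π·(0.609)³) = 1.310×10^7 Pa.

13.1 N/mm²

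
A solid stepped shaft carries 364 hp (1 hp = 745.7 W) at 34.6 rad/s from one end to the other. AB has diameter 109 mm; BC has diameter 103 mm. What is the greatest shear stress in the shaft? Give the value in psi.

5300 psi

ω = 34.6 rad/s, so T = P/ω = 364×745.7 / 34.60 = 7845 N·m.
Under the same torque, τ_max = 16T/(πd³) is largest where d is smallest — segment BC (d = 103 mm).
τ_max = 16·7845/(π·(0.103)³) = 3.656×10^7 Pa.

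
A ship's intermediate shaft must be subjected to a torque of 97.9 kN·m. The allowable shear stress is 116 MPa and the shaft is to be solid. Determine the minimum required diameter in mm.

For a solid shaft τ_max = 16T/(πd³), so d = (16T/(π τ_allow))^(1/3) = (16·97900/(π·1.16×10^8))^(1/3) = 0.1626 m.

163 mm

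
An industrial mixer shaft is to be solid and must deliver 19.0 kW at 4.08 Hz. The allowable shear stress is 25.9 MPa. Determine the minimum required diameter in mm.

52.6 mm

ω = 2π·4.08 = 25.64 rad/s, so T = P/ω = 19.0×10³ / 25.64 = 741.2 N·m.
For a solid shaft τ_max = 16T/(πd³), so d = (16T/(π τ_allow))^(1/3) = (16·741.2/(π·2.59×10^7))^(1/3) = 0.05263 m.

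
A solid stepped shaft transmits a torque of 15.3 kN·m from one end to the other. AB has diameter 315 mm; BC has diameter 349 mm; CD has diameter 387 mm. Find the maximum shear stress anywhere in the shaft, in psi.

362 psi

Under the same torque, τ_max = 16T/(πd³) is largest where d is smallest — segment AB (d = 315 mm).
τ_max = 16·15300/(π·(0.315)³) = 2.493×10^6 Pa.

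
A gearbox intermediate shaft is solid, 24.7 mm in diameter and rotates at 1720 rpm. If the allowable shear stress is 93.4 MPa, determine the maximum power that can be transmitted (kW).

49.8 kW

J = πd⁴/32 = π(0.0247)⁴/32 = 3.654×10^-8 m⁴.
T_max = τ_allow·J/r = 9.34×10^7 × 3.654×10^-8 / 0.0123 = 276.4 N·m.
ω = 2π·1720/60 = 180.1 rad/s, so P_max = T_max·ω = 4.978×10^4 W.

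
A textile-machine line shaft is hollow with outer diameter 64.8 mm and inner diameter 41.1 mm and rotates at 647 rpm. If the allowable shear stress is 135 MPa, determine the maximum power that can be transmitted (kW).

410 kW

J = π(d_o⁴ − d_i⁴)/32 = π(0.0648⁴ − 0.0411⁴)/32 = 1.451×10^-6 m⁴.
T_max = τ_allow·J/r = 1.35×10^8 × 1.451×10^-6 / 0.0324 = 6045 N·m.
ω = 2π·647/60 = 67.75 rad/s, so P_max = T_max·ω = 4.096×10^5 W.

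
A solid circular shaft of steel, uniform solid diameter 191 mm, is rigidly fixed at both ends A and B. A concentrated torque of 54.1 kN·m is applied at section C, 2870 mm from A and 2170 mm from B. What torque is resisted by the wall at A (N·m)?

23300 N·m

With uniform GJ and both ends fixed, compatibility θ_AC = θ_CB gives T_A·a = T_B·b, together with T_A + T_B = T₀.
T_A = T₀·b/(a+b) = 54100·2170/5040 = 23290 N·m; T_B = 30810 N·m.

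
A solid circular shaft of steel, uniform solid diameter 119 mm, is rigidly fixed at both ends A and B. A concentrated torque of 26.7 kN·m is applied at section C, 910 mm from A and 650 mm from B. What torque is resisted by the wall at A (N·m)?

11100 N·m

With uniform GJ and both ends fixed, compatibility θ_AC = θ_CB gives T_A·a = T_B·b, together with T_A + T_B = T₀.
T_A = T₀·b/(a+b) = 26700·650/1560 = 11120 N·m; T_B = 15580 N·m.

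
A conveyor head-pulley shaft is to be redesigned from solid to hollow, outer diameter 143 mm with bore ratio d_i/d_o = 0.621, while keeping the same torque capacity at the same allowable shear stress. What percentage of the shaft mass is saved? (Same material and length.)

31.6 %

Equal τ_max and T ⇒ the solid shaft needs d_s³ = d_o³(1−k⁴), so d_s = 143·(1−0.621⁴)^(1/3) = 135.5 mm.
Area ratio A_h/A_s = d_o²(1−k²)/d_s² = (1−k²)/(1−k⁴)^(2/3) = 0.6840.
Mass saving = 1 − 0.6840 = 31.6 %.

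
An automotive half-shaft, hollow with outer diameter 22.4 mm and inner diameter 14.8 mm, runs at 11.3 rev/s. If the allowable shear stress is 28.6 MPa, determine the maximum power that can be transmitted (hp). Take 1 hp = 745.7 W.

4.86 hp

J = π(d_o⁴ − d_i⁴)/32 = π(0.0224⁴ − 0.0148⁴)/32 = 2.001×10^-8 m⁴.
T_max = τ_allow·J/r = 2.86×10^7 × 2.001×10^-8 / 0.0112 = 51.09 N·m.
ω = 2π·11.3 = 71.00 rad/s, so P_max = T_max·ω = 3627 W.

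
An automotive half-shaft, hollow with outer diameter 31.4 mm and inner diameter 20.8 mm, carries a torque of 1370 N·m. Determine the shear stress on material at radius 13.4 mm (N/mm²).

238 N/mm²

J = π(d_o⁴ − d_i⁴)/32 = π(0.0314⁴ − 0.0208⁴)/32 = 7.706×10^-8 m⁴.
Shear stress varies linearly with radius: τ = T·r/J = 1370 × 0.0134 / 7.706×10^-8 = 2.382×10^8 Pa.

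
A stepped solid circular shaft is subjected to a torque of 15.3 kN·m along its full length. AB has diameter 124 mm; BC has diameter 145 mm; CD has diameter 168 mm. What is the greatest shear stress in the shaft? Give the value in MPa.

Under the same torque, τ_max = 16T/(πd³) is largest where d is smallest — segment AB (d = 124 mm).
τ_max = 16·15300/(π·(0.124)³) = 4.087×10^7 Pa.

40.9 MPa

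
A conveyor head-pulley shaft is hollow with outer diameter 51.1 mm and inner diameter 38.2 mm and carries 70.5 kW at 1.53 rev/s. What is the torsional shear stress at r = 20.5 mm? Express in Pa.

3.27e8 Pa

ω = 2π·1.53 = 9.613 rad/s, so T = P/ω = 70.5×10³ / 9.613 = 7334 N·m.
J = π(d_o⁴ − d_i⁴)/32 = π(0.0511⁴ − 0.0382⁴)/32 = 4.603×10^-7 m⁴.
Shear stress varies linearly with radius: τ = T·r/J = 7334 × 0.0205 / 4.603×10^-7 = 3.266×10^8 Pa.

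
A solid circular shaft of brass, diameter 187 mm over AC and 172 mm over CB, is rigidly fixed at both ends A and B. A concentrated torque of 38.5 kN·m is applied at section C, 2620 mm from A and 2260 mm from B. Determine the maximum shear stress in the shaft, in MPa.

17.5 MPa

Compatibility: T_A·a/J_AC = T_B·b/J_CB with T_A + T_B = T₀.
J_AC = 1.20×10^-4 m⁴, J_CB = 8.59×10^-5 m⁴, so T_A = T₀·(J_AC/a)/((J_AC/a)+(J_CB/b)) = 21040 N·m, T_B = 17460 N·m.
τ in each portion: τ_AC = 1.64×10^7 Pa, τ_CB = 1.75×10^7 Pa; maximum is in CB.
τ_max = T_CB·r/J = 17460·0.0860/8.59×10^-5 = 1.747×10^7 Pa.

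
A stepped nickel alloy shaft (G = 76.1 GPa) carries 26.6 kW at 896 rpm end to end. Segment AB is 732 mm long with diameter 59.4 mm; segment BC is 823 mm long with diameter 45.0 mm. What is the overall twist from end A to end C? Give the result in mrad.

9.85 mrad

ω = 2π·896/60 = 93.83 rad/s, so T = P/ω = 26.6×10³ / 93.83 = 283.5 N·m.
J_AB = π(0.0594)⁴/32 = 1.22×10^-6 m⁴; J_BC = π(0.0450)⁴/32 = 4.03×10^-7 m⁴.
θ = (T/G)·Σ L_i/J_i = (283.5/76.1×10⁹)·(0.732/1.22×10^-6 + 0.823/4.03×10^-7) = 9.847×10^-3 rad.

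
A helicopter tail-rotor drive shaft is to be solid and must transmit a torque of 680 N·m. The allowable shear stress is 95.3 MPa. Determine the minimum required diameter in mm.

33.1 mm

For a solid shaft τ_max = 16T/(πd³), so d = (16T/(π τ_allow))^(1/3) = (16·680.0/(π·9.53×10^7))^(1/3) = 0.03312 m.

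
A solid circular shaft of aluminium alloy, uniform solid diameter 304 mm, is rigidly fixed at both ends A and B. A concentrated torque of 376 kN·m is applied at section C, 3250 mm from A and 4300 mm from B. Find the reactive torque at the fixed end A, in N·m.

214000 N·m

With uniform GJ and both ends fixed, compatibility θ_AC = θ_CB gives T_A·a = T_B·b, together with T_A + T_B = T₀.
T_A = T₀·b/(a+b) = 376000·4300/7550 = 214100 N·m; T_B = 161900 N·m.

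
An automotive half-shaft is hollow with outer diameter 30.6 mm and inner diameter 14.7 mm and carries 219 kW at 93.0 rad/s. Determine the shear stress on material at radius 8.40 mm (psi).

ω = 93.0 rad/s, so T = P/ω = 219×10³ / 93.00 = 2355 N·m.
J = π(d_o⁴ − d_i⁴)/32 = π(0.0306⁴ − 0.0147⁴)/32 = 8.149×10^-8 m⁴.
Shear stress varies linearly with radius: τ = T·r/J = 2355 × 0.00840 / 8.149×10^-8 = 2.427×10^8 Pa.

35200 psi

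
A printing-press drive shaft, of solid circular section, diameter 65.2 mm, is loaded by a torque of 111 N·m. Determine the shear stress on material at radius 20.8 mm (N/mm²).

J = πd⁴/32 = π(0.0652)⁴/32 = 1.774×10^-6 m⁴.
Shear stress varies linearly with radius: τ = T·r/J = 111.0 × 0.0208 / 1.774×10^-6 = 1.301×10^6 Pa.

1.30 N/mm²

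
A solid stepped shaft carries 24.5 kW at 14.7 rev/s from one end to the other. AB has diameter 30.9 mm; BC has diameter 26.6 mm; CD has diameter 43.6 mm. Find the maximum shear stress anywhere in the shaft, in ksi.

ω = 2π·14.7 = 92.36 rad/s, so T = P/ω = 24.5×10³ / 92.36 = 265.3 N·m.
Under the same torque, τ_max = 16T/(πd³) is largest where d is smallest — segment BC (d = 26.6 mm).
τ_max = 16·265.3/(π·(0.0266)³) = 7.178×10^7 Pa.

10.4 ksi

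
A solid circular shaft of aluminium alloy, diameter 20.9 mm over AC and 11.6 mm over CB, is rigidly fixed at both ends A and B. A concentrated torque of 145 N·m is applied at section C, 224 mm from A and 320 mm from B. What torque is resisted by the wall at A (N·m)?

Compatibility: T_A·a/J_AC = T_B·b/J_CB with T_A + T_B = T₀.
J_AC = 1.87×10^-8 m⁴, J_CB = 1.78×10^-9 m⁴, so T_A = T₀·(J_AC/a)/((J_AC/a)+(J_CB/b)) = 136.0 N·m, T_B = 9.032 N·m.

136 N·m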